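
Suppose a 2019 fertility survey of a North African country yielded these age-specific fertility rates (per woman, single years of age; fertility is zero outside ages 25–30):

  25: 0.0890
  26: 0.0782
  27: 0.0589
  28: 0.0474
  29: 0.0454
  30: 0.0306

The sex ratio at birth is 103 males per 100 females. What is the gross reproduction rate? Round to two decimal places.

0.17

Proportion female at birth = 100 / (100 + 103) = 0.49261.
Sum of ASFRs = 0.0890 + 0.0782 + 0.0589 + 0.0474 + 0.0454 + 0.0306 = 0.3495
TFR = 0.3495
GRR = 0.49261 × 0.3495 = 0.17217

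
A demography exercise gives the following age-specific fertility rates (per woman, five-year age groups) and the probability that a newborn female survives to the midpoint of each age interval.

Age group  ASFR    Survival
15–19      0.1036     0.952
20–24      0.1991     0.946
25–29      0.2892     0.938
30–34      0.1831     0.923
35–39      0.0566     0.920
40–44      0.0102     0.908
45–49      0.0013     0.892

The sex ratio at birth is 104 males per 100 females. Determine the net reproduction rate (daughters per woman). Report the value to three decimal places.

1.936

Proportion female at birth = 100 / (100 + 104) = 0.49020.
Survival-weighted fertility by age (5·fₓ·Sₓ):
  15–19: 5 × 0.1036 × 0.952 = 0.49314
  20–24: 5 × 0.1991 × 0.946 = 0.94174
  25–29: 5 × 0.2892 × 0.938 = 1.35635
  30–34: 5 × 0.1831 × 0.923 = 0.84501
  35–39: 5 × 0.0566 × 0.920 = 0.26036
  40–44: 5 × 0.0102 × 0.908 = 0.04631
  45–49: 5 × 0.0013 × 0.892 = 0.00580
Sum = 3.94871
NRR = 0.49020 × 3.94871 = 1.93566
NRR > 1, so each generation more than replaces itself.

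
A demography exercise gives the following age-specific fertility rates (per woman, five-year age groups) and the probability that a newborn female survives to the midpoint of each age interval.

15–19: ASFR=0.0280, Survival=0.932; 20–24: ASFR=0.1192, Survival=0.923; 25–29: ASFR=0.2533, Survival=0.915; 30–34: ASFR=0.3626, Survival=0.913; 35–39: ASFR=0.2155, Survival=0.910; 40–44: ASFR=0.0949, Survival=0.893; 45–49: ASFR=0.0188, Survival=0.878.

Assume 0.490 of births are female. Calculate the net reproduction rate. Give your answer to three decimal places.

Proportion female at birth = 0.490.
Weighting each age-specific rate by interval width and survival:
  15–19: 5 × 0.0280 × 0.932 = 0.13048
  20–24: 5 × 0.1192 × 0.923 = 0.55011
  25–29: 5 × 0.2533 × 0.915 = 1.15885
  30–34: 5 × 0.3626 × 0.913 = 1.65527
  35–39: 5 × 0.2155 × 0.910 = 0.98053
  40–44: 5 × 0.0949 × 0.893 = 0.42373
  45–49: 5 × 0.0188 × 0.878 = 0.08253
Sum = 4.98150
NRR = 0.490 × 4.98150 = 2.44094
With NRR above 1 the population is above replacement fertility.

2.441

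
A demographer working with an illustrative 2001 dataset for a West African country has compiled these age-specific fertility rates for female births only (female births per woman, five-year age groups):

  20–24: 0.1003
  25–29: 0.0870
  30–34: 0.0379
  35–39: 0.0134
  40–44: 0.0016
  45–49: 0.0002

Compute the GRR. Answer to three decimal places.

1.202

Sum of female ASFRs = 0.1003 + 0.0870 + 0.0379 + 0.0134 + 0.0016 + 0.0002 = 0.2404
GRR = 5 × 0.2404 = 1.202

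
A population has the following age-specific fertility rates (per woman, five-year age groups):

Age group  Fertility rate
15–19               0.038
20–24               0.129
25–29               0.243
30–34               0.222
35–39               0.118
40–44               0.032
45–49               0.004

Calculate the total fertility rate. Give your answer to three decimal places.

Sum of ASFRs = 0.038 + 0.129 + 0.243 + 0.222 + 0.118 + 0.032 + 0.004 = 0.786
TFR = 5 × 0.786 = 3.93

3.930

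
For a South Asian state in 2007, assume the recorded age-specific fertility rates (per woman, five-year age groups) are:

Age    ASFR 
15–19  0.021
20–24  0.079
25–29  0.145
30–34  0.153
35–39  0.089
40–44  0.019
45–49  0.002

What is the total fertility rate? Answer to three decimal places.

Sum of ASFRs = 0.021 + 0.079 + 0.145 + 0.153 + 0.089 + 0.019 + 0.002 = 0.508
TFR = 5 × 0.508 = 2.54

2.540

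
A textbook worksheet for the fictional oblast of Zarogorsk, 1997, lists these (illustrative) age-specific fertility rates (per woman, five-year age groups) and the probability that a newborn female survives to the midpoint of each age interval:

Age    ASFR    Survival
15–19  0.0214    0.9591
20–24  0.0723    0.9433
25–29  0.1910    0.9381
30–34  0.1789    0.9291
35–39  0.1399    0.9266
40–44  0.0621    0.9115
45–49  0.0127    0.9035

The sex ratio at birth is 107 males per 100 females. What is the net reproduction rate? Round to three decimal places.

1.526

Proportion female at birth = 100 / (100 + 107) = 0.48309.
Weighting each age-specific rate by interval width and survival:
  15–19: 5 × 0.0214 × 0.9591 = 0.10262
  20–24: 5 × 0.0723 × 0.9433 = 0.34100
  25–29: 5 × 0.1910 × 0.9381 = 0.89589
  30–34: 5 × 0.1789 × 0.9291 = 0.83108
  35–39: 5 × 0.1399 × 0.9266 = 0.64816
  40–44: 5 × 0.0621 × 0.9115 = 0.28302
  45–49: 5 × 0.0127 × 0.9035 = 0.05737
Sum = 3.15914
NRR = 0.48309 × 3.15914 = 1.52615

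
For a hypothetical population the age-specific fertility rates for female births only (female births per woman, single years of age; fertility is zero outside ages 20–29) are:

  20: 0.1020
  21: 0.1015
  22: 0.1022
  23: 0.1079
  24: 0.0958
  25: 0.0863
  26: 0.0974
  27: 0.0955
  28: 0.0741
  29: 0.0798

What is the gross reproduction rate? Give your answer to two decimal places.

Sum of female ASFRs = 0.1020 + 0.1015 + 0.1022 + 0.1079 + 0.0958 + 0.0863 + 0.0974 + 0.0955 + 0.0741 + 0.0798 = 0.9425
GRR = 0.9425

0.94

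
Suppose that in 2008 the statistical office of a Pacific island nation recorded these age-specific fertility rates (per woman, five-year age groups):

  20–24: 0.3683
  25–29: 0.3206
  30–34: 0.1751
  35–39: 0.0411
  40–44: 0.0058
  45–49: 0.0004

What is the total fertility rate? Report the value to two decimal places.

4.56

Sum of ASFRs = 0.3683 + 0.3206 + 0.1751 + 0.0411 + 0.0058 + 0.0004 = 0.9113
TFR = 5 × 0.9113 = 4.5565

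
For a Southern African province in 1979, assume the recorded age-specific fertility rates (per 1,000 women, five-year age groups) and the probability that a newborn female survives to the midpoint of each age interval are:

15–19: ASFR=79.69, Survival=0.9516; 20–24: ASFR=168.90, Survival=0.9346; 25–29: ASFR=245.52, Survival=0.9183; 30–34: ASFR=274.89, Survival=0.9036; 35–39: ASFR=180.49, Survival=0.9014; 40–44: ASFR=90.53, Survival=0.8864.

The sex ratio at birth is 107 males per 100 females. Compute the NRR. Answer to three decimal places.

Proportion female at birth = 100 / (100 + 107) = 0.48309.
Survival-weighted fertility by age (5·fₓ·Sₓ):
  15–19: 5 × 79.69/1000 × 0.9516 = 0.37917
  20–24: 5 × 168.90/1000 × 0.9346 = 0.78927
  25–29: 5 × 245.52/1000 × 0.9183 = 1.12731
  30–34: 5 × 274.89/1000 × 0.9036 = 1.24195
  35–39: 5 × 180.49/1000 × 0.9014 = 0.81347
  40–44: 5 × 90.53/1000 × 0.8864 = 0.40123
Sum = 4.75240
NRR = 0.48309 × 4.75240 = 2.29584

2.296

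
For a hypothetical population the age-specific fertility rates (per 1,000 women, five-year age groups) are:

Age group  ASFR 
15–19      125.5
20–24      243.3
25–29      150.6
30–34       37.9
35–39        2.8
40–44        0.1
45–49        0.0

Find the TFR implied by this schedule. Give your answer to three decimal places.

Sum of ASFRs = 125.5 + 243.3 + 150.6 + 37.9 + 2.8 + 0.1 + 0.0 = 560.2
TFR = 5 × 560.2 / 1000 = 2.801

2.801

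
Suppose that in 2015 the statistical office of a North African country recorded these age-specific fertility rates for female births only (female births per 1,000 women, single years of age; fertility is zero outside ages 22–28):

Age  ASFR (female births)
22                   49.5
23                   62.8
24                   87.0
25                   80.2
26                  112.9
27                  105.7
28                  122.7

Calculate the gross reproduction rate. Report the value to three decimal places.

0.621

Sum of female ASFRs = 49.5 + 62.8 + 87.0 + 80.2 + 112.9 + 105.7 + 122.7 = 620.8
GRR = 620.8 / 1000 = 0.6208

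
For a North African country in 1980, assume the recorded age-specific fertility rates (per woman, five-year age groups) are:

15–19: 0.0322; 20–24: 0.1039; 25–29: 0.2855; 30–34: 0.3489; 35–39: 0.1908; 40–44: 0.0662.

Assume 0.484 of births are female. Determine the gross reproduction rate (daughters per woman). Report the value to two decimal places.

2.49

Proportion female at birth = 0.484.
Sum of ASFRs = 0.0322 + 0.1039 + 0.2855 + 0.3489 + 0.1908 + 0.0662 = 1.0275
TFR = 5 × 1.0275 = 5.1375
GRR = 0.484 × 5.1375 = 2.48655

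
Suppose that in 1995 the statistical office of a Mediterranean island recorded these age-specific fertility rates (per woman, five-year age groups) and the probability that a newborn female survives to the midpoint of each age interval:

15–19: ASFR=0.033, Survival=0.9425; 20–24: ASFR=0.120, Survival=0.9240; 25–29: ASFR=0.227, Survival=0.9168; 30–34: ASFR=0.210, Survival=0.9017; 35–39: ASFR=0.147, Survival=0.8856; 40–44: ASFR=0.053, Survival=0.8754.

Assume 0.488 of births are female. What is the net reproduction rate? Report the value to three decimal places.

1.747

Proportion female at birth = 0.488.
Per-age-group product (5 × ASFR × survival probability):
  15–19: 5 × 0.033 × 0.9425 = 0.15551
  20–24: 5 × 0.120 × 0.9240 = 0.55440
  25–29: 5 × 0.227 × 0.9168 = 1.04057
  30–34: 5 × 0.210 × 0.9017 = 0.94679
  35–39: 5 × 0.147 × 0.8856 = 0.65092
  40–44: 5 × 0.053 × 0.8754 = 0.23198
Sum = 3.58017
NRR = 0.488 × 3.58017 = 1.74712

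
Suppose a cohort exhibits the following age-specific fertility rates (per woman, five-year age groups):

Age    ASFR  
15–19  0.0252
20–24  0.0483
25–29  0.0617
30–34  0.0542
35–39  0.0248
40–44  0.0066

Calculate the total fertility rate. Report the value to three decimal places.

Sum of ASFRs = 0.0252 + 0.0483 + 0.0617 + 0.0542 + 0.0248 + 0.0066 = 0.2208
TFR = 5 × 0.2208 = 1.104

1.104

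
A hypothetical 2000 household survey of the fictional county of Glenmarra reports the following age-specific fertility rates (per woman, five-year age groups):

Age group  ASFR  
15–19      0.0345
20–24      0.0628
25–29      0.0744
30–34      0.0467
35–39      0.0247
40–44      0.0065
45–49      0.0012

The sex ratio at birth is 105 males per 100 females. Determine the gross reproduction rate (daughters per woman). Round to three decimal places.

Proportion female at birth = 100 / (100 + 105) = 0.48780.
Sum of ASFRs = 0.0345 + 0.0628 + 0.0744 + 0.0467 + 0.0247 + 0.0065 + 0.0012 = 0.2508
TFR = 5 × 0.2508 = 1.254
GRR = 0.48780 × 1.254 = 0.61170

0.612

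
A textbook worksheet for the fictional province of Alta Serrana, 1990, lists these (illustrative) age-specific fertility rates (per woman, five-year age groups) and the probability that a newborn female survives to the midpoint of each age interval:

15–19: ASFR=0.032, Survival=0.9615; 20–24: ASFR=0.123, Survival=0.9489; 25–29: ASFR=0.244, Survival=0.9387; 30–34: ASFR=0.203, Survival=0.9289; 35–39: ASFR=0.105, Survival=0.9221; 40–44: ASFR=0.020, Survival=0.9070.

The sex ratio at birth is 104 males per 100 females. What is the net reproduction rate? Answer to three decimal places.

1.667

Proportion female at birth = 100 / (100 + 104) = 0.49020.
Per-age-group product (5 × ASFR × survival probability):
  15–19: 5 × 0.032 × 0.9615 = 0.15384
  20–24: 5 × 0.123 × 0.9489 = 0.58357
  25–29: 5 × 0.244 × 0.9387 = 1.14521
  30–34: 5 × 0.203 × 0.9289 = 0.94283
  35–39: 5 × 0.105 × 0.9221 = 0.48410
  40–44: 5 × 0.020 × 0.9070 = 0.09070
Sum = 3.40025
NRR = 0.49020 × 3.40025 = 1.66680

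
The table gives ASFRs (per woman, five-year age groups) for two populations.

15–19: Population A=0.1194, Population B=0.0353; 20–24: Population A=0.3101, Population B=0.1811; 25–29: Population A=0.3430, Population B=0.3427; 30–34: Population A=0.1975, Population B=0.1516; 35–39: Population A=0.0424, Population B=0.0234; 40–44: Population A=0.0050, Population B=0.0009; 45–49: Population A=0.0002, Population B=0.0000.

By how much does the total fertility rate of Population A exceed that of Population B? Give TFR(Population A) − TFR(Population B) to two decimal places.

1.41

Population A:
  Sum of ASFRs = 0.1194 + 0.3101 + 0.3430 + 0.1975 + 0.0424 + 0.0050 + 0.0002 = 1.0176
  TFR = 5 × 1.0176 = 5.088
Population B:
  Sum of ASFRs = 0.0353 + 0.1811 + 0.3427 + 0.1516 + 0.0234 + 0.0009 + 0.0000 = 0.7350
  TFR = 5 × 0.7350 = 3.675
Difference = 5.088 − 3.675 = 1.413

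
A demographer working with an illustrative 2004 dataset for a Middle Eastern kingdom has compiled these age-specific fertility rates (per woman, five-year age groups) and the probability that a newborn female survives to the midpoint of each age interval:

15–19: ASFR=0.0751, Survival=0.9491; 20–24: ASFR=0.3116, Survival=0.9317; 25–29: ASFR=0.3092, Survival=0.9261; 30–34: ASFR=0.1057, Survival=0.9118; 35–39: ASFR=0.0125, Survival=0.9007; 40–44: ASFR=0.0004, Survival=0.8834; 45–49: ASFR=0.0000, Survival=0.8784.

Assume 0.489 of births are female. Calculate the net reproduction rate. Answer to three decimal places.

Proportion female at birth = 0.489.
Weighting each age-specific rate by interval width and survival:
  15–19: 5 × 0.0751 × 0.9491 = 0.35639
  20–24: 5 × 0.3116 × 0.9317 = 1.45159
  25–29: 5 × 0.3092 × 0.9261 = 1.43175
  30–34: 5 × 0.1057 × 0.9118 = 0.48189
  35–39: 5 × 0.0125 × 0.9007 = 0.05629
  40–44: 5 × 0.0004 × 0.8834 = 0.00177
  45–49: 5 × 0.0000 × 0.8784 = 0.00000
Sum = 3.77968
NRR = 0.489 × 3.77968 = 1.84826
An NRR exceeding 1 indicates intrinsic growth under these rates.

1.848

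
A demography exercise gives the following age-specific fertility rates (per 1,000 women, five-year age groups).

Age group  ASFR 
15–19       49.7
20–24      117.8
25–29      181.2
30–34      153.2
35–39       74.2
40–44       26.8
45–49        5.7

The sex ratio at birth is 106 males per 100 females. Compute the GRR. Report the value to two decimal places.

Proportion female at birth = 100 / (100 + 106) = 0.48544.
Sum of ASFRs = 49.7 + 117.8 + 181.2 + 153.2 + 74.2 + 26.8 + 5.7 = 608.6
TFR = 5 × 608.6 / 1000 = 3.043
GRR = 0.48544 × 3.043 = 1.47719

1.48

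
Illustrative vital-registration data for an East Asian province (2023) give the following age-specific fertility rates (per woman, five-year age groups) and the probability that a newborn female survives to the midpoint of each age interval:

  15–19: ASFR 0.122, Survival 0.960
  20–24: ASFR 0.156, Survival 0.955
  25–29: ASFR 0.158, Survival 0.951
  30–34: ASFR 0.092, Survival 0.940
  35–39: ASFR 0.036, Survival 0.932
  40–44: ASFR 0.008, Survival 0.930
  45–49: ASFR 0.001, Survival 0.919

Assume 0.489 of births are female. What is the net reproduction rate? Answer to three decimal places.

Proportion female at birth = 0.489.
Each age group contributes 5 × ASFR × survival:
  15–19: 5 × 0.122 × 0.960 = 0.58560
  20–24: 5 × 0.156 × 0.955 = 0.74490
  25–29: 5 × 0.158 × 0.951 = 0.75129
  30–34: 5 × 0.092 × 0.940 = 0.43240
  35–39: 5 × 0.036 × 0.932 = 0.16776
  40–44: 5 × 0.008 × 0.930 = 0.03720
  45–49: 5 × 0.001 × 0.919 = 0.00460
Sum = 2.72375
NRR = 0.489 × 2.72375 = 1.33191

1.332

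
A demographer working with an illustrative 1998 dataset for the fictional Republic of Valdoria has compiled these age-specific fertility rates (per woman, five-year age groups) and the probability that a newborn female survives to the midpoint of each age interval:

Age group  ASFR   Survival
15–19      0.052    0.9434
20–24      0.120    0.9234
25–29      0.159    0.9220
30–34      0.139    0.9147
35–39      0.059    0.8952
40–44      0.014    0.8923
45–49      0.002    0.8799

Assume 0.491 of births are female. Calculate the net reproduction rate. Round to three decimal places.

1.229

Proportion female at birth = 0.491.
Each age group contributes 5 × ASFR × survival:
  15–19: 5 × 0.052 × 0.9434 = 0.24528
  20–24: 5 × 0.120 × 0.9234 = 0.55404
  25–29: 5 × 0.159 × 0.9220 = 0.73299
  30–34: 5 × 0.139 × 0.9147 = 0.63572
  35–39: 5 × 0.059 × 0.8952 = 0.26408
  40–44: 5 × 0.014 × 0.8923 = 0.06246
  45–49: 5 × 0.002 × 0.8799 = 0.00880
Sum = 2.50337
NRR = 0.491 × 2.50337 = 1.22915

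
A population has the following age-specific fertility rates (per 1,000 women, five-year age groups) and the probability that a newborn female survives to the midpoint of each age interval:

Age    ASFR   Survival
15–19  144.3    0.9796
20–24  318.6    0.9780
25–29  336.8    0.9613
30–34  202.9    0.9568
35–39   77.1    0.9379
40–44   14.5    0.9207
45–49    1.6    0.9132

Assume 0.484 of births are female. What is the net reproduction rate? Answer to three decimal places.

2.560

Proportion female at birth = 0.484.
Survival-weighted fertility by age (5·fₓ·Sₓ):
  15–19: 5 × 144.3/1000 × 0.9796 = 0.70678
  20–24: 5 × 318.6/1000 × 0.9780 = 1.55795
  25–29: 5 × 336.8/1000 × 0.9613 = 1.61883
  30–34: 5 × 202.9/1000 × 0.9568 = 0.97067
  35–39: 5 × 77.1/1000 × 0.9379 = 0.36156
  40–44: 5 × 14.5/1000 × 0.9207 = 0.06675
  45–49: 5 × 1.6/1000 × 0.9132 = 0.00731
Sum = 5.28985
NRR = 0.484 × 5.28985 = 2.56029
An NRR exceeding 1 indicates intrinsic growth under these rates.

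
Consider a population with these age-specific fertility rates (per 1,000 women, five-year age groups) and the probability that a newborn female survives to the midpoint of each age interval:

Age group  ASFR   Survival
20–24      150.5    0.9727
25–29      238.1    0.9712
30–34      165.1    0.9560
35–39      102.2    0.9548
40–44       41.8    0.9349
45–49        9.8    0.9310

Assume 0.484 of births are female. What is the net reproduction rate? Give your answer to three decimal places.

1.649

Proportion female at birth = 0.484.
Survival-weighted fertility by age (5·fₓ·Sₓ):
  20–24: 5 × 150.5/1000 × 0.9727 = 0.73196
  25–29: 5 × 238.1/1000 × 0.9712 = 1.15621
  30–34: 5 × 165.1/1000 × 0.9560 = 0.78918
  35–39: 5 × 102.2/1000 × 0.9548 = 0.48790
  40–44: 5 × 41.8/1000 × 0.9349 = 0.19539
  45–49: 5 × 9.8/1000 × 0.9310 = 0.04562
Sum = 3.40626
NRR = 0.484 × 3.40626 = 1.64863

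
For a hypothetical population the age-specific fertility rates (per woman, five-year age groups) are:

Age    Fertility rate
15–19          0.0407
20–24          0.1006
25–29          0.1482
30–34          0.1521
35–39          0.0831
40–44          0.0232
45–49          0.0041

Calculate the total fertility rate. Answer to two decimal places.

Sum of ASFRs = 0.0407 + 0.1006 + 0.1482 + 0.1521 + 0.0831 + 0.0232 + 0.0041 = 0.5520
TFR = 5 × 0.5520 = 2.76

2.76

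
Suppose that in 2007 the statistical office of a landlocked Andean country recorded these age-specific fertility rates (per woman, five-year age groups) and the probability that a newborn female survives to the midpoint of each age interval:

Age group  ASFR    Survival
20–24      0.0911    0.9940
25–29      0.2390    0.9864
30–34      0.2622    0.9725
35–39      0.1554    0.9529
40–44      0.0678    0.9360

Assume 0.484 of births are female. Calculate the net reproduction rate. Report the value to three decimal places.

Proportion female at birth = 0.484.
Survival-weighted fertility by age (5·fₓ·Sₓ):
  20–24: 5 × 0.0911 × 0.9940 = 0.45277
  25–29: 5 × 0.2390 × 0.9864 = 1.17875
  30–34: 5 × 0.2622 × 0.9725 = 1.27495
  35–39: 5 × 0.1554 × 0.9529 = 0.74040
  40–44: 5 × 0.0678 × 0.9360 = 0.31730
Sum = 3.96417
NRR = 0.484 × 3.96417 = 1.91866
NRR > 1, so each generation more than replaces itself.

1.919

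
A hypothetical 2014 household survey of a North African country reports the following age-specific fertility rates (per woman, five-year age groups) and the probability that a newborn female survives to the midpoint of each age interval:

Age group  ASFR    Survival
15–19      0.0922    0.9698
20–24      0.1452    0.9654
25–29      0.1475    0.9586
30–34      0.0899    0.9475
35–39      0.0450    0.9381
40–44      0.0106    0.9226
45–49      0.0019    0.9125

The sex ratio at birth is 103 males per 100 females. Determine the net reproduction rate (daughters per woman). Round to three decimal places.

1.256

Proportion female at birth = 100 / (100 + 103) = 0.49261.
Weighting each age-specific rate by interval width and survival:
  15–19: 5 × 0.0922 × 0.9698 = 0.44708
  20–24: 5 × 0.1452 × 0.9654 = 0.70088
  25–29: 5 × 0.1475 × 0.9586 = 0.70697
  30–34: 5 × 0.0899 × 0.9475 = 0.42590
  35–39: 5 × 0.0450 × 0.9381 = 0.21107
  40–44: 5 × 0.0106 × 0.9226 = 0.04890
  45–49: 5 × 0.0019 × 0.9125 = 0.00867
Sum = 2.54947
NRR = 0.49261 × 2.54947 = 1.25589
With NRR above 1 the population is above replacement fertility.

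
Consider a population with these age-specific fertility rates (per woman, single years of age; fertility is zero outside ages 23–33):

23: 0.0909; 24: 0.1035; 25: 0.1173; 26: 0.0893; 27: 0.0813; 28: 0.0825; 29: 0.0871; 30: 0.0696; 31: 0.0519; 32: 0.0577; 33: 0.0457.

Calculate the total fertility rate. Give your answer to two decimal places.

Sum of ASFRs = 0.0909 + 0.1035 + 0.1173 + 0.0893 + 0.0813 + 0.0825 + 0.0871 + 0.0696 + 0.0519 + 0.0577 + 0.0457 = 0.8768
TFR = 0.8768

0.88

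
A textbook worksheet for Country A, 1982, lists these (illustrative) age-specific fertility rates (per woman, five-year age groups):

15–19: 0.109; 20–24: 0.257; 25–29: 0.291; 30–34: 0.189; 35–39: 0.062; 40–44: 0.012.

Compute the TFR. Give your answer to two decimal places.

Sum of ASFRs = 0.109 + 0.257 + 0.291 + 0.189 + 0.062 + 0.012 = 0.920
TFR = 5 × 0.920 = 4.6

4.60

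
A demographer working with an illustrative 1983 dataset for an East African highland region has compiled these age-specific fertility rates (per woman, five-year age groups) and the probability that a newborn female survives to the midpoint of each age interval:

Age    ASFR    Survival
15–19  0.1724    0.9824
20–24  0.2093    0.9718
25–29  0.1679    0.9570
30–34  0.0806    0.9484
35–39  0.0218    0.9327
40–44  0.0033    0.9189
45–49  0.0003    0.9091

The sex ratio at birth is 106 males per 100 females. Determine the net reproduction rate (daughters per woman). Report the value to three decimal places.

1.538

Proportion female at birth = 100 / (100 + 106) = 0.48544.
Per-age-group product (5 × ASFR × survival probability):
  15–19: 5 × 0.1724 × 0.9824 = 0.84683
  20–24: 5 × 0.2093 × 0.9718 = 1.01699
  25–29: 5 × 0.1679 × 0.9570 = 0.80340
  30–34: 5 × 0.0806 × 0.9484 = 0.38221
  35–39: 5 × 0.0218 × 0.9327 = 0.10166
  40–44: 5 × 0.0033 × 0.9189 = 0.01516
  45–49: 5 × 0.0003 × 0.9091 = 0.00136
Sum = 3.16761
NRR = 0.48544 × 3.16761 = 1.53768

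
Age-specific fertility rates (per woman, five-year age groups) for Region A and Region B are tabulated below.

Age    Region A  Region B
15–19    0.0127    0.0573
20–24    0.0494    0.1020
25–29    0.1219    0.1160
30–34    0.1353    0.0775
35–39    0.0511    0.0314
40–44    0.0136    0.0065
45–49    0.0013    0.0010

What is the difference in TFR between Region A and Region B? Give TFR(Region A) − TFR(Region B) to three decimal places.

Region A:
  Sum of ASFRs = 0.0127 + 0.0494 + 0.1219 + 0.1353 + 0.0511 + 0.0136 + 0.0013 = 0.3853
  TFR = 5 × 0.3853 = 1.9265
Region B:
  Sum of ASFRs = 0.0573 + 0.1020 + 0.1160 + 0.0775 + 0.0314 + 0.0065 + 0.0010 = 0.3917
  TFR = 5 × 0.3917 = 1.9585
Difference = 1.9265 − 1.9585 = -0.032

-0.032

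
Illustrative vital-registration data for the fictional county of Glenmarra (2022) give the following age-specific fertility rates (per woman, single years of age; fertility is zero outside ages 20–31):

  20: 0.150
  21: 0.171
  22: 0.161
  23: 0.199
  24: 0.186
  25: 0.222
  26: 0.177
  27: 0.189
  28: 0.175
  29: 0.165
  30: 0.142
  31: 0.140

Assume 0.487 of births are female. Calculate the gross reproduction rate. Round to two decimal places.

1.01

Proportion female at birth = 0.487.
Sum of ASFRs = 0.150 + 0.171 + 0.161 + 0.199 + 0.186 + 0.222 + 0.177 + 0.189 + 0.175 + 0.165 + 0.142 + 0.140 = 2.077
TFR = 2.077
GRR = 0.487 × 2.077 = 1.01150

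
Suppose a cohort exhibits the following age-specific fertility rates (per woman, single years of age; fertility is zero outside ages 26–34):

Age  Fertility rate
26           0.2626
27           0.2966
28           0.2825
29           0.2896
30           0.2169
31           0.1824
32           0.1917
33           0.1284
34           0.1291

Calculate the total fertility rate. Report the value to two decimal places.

1.98

Sum of ASFRs = 0.2626 + 0.2966 + 0.2825 + 0.2896 + 0.2169 + 0.1824 + 0.1917 + 0.1284 + 0.1291 = 1.9798
TFR = 1.9798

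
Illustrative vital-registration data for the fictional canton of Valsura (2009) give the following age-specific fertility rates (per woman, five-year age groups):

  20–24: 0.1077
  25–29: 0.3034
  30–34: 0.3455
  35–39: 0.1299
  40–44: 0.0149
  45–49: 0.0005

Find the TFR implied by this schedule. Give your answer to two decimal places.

4.51

Sum of ASFRs = 0.1077 + 0.3034 + 0.3455 + 0.1299 + 0.0149 + 0.0005 = 0.9019
TFR = 5 × 0.9019 = 4.5095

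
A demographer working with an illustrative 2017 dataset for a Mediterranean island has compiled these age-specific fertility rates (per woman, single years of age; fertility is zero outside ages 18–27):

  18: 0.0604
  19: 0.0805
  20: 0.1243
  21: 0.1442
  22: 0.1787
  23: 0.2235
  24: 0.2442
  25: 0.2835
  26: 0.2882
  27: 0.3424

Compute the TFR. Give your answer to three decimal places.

1.970

Sum of ASFRs = 0.0604 + 0.0805 + 0.1243 + 0.1442 + 0.1787 + 0.2235 + 0.2442 + 0.2835 + 0.2882 + 0.3424 = 1.9699
TFR = 1.9699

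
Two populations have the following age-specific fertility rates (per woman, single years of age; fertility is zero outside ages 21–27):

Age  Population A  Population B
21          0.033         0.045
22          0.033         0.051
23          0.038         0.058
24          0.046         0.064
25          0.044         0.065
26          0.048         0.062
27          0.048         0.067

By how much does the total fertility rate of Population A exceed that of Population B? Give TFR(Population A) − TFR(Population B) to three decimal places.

Population A:
  Sum of ASFRs = 0.033 + 0.033 + 0.038 + 0.046 + 0.044 + 0.048 + 0.048 = 0.290
  TFR = 0.29
Population B:
  Sum of ASFRs = 0.045 + 0.051 + 0.058 + 0.064 + 0.065 + 0.062 + 0.067 = 0.412
  TFR = 0.412
Difference = 0.29 − 0.412 = -0.122

-0.122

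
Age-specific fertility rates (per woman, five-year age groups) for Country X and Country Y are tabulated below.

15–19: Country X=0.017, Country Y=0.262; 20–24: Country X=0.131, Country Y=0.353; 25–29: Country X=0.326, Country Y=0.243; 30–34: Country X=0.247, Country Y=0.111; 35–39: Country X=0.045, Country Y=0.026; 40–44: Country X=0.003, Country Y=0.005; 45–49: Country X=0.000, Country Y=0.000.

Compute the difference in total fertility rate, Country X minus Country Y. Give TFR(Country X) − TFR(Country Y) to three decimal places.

-1.155

Country X:
  Sum of ASFRs = 0.017 + 0.131 + 0.326 + 0.247 + 0.045 + 0.003 + 0.000 = 0.769
  TFR = 5 × 0.769 = 3.845
Country Y:
  Sum of ASFRs = 0.262 + 0.353 + 0.243 + 0.111 + 0.026 + 0.005 + 0.000 = 1.000
  TFR = 5 × 1.000 = 5
Difference = 3.845 − 5 = -1.155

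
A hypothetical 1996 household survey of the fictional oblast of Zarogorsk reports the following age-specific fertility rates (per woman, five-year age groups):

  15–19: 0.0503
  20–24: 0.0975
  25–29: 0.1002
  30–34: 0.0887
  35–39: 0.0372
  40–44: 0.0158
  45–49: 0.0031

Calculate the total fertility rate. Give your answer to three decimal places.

1.964

Sum of ASFRs = 0.0503 + 0.0975 + 0.1002 + 0.0887 + 0.0372 + 0.0158 + 0.0031 = 0.3928
TFR = 5 × 0.3928 = 1.964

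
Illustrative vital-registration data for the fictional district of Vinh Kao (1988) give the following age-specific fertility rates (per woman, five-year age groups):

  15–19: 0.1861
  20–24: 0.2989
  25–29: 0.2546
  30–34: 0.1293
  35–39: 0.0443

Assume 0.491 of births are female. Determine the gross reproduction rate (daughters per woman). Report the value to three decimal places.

Proportion female at birth = 0.491.
Sum of ASFRs = 0.1861 + 0.2989 + 0.2546 + 0.1293 + 0.0443 = 0.9132
TFR = 5 × 0.9132 = 4.566
GRR = 0.491 × 4.566 = 2.24191

2.242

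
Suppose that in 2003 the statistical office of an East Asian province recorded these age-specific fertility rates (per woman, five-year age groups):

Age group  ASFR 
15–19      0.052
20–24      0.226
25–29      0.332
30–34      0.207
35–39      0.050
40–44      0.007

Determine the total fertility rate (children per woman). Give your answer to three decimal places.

Sum of ASFRs = 0.052 + 0.226 + 0.332 + 0.207 + 0.050 + 0.007 = 0.874
TFR = 5 × 0.874 = 4.37

4.370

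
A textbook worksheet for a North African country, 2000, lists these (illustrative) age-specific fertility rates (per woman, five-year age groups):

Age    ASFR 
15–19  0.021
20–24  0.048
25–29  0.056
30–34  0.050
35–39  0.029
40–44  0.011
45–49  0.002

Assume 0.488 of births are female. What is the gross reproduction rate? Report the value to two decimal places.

Proportion female at birth = 0.488.
Sum of ASFRs = 0.021 + 0.048 + 0.056 + 0.050 + 0.029 + 0.011 + 0.002 = 0.217
TFR = 5 × 0.217 = 1.085
GRR = 0.488 × 1.085 = 0.52948

0.53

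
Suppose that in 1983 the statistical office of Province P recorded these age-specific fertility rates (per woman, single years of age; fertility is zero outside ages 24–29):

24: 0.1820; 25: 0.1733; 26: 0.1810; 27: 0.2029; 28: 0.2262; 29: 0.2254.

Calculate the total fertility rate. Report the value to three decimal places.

1.191

Sum of ASFRs = 0.1820 + 0.1733 + 0.1810 + 0.2029 + 0.2262 + 0.2254 = 1.1908
TFR = 1.1908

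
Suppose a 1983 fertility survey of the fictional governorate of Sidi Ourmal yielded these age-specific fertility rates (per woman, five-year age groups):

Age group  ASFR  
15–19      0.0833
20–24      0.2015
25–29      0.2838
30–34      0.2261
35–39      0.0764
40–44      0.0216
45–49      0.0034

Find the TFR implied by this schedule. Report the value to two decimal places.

Sum of ASFRs = 0.0833 + 0.2015 + 0.2838 + 0.2261 + 0.0764 + 0.0216 + 0.0034 = 0.8961
TFR = 5 × 0.8961 = 4.4805

4.48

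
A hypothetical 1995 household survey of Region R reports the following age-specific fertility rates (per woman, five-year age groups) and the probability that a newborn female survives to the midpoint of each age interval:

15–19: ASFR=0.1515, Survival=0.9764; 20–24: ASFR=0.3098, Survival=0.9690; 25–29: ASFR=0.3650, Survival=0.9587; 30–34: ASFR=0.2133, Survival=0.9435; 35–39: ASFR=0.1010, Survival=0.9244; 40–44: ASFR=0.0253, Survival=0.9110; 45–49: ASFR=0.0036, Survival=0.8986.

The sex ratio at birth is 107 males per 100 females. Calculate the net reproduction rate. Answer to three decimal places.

2.703

Proportion female at birth = 100 / (100 + 107) = 0.48309.
Weighting each age-specific rate by interval width and survival:
  15–19: 5 × 0.1515 × 0.9764 = 0.73962
  20–24: 5 × 0.3098 × 0.9690 = 1.50098
  25–29: 5 × 0.3650 × 0.9587 = 1.74963
  30–34: 5 × 0.2133 × 0.9435 = 1.00624
  35–39: 5 × 0.1010 × 0.9244 = 0.46682
  40–44: 5 × 0.0253 × 0.9110 = 0.11524
  45–49: 5 × 0.0036 × 0.8986 = 0.01617
Sum = 5.59470
NRR = 0.48309 × 5.59470 = 2.70274
An NRR exceeding 1 indicates intrinsic growth under these rates.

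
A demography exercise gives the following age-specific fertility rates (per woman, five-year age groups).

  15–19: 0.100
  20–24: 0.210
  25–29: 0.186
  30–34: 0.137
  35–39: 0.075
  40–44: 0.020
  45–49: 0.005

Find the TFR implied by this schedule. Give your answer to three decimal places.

Sum of ASFRs = 0.100 + 0.210 + 0.186 + 0.137 + 0.075 + 0.020 + 0.005 = 0.733
TFR = 5 × 0.733 = 3.665

3.665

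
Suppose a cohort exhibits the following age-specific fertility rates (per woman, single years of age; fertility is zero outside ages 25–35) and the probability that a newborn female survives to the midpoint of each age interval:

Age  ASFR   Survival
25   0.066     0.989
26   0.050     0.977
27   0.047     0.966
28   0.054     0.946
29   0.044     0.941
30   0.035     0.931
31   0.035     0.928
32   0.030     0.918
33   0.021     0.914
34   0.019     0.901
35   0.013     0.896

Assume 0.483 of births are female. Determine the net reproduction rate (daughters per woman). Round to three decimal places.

0.190

Proportion female at birth = 0.483.
Weighting each age-specific rate by interval width and survival:
  25: 1 × 0.066 × 0.989 = 0.06527
  26: 1 × 0.050 × 0.977 = 0.04885
  27: 1 × 0.047 × 0.966 = 0.04540
  28: 1 × 0.054 × 0.946 = 0.05108
  29: 1 × 0.044 × 0.941 = 0.04140
  30: 1 × 0.035 × 0.931 = 0.03259
  31: 1 × 0.035 × 0.928 = 0.03248
  32: 1 × 0.030 × 0.918 = 0.02754
  33: 1 × 0.021 × 0.914 = 0.01919
  34: 1 × 0.019 × 0.901 = 0.01712
  35: 1 × 0.013 × 0.896 = 0.01165
Sum = 0.39257
NRR = 0.483 × 0.39257 = 0.18961
An NRR under 1 implies long-run decline under these rates.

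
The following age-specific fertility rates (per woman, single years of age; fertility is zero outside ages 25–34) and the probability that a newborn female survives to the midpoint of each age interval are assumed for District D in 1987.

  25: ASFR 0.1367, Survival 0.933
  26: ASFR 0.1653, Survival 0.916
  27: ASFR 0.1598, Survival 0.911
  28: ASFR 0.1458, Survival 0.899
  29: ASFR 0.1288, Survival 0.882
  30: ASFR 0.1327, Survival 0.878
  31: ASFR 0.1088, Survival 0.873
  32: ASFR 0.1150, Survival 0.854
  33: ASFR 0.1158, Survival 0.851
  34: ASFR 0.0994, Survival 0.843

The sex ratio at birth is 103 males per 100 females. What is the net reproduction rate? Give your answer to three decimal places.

0.572

Proportion female at birth = 100 / (100 + 103) = 0.49261.
Each age group contributes 1 × ASFR × survival:
  25: 1 × 0.1367 × 0.933 = 0.12754
  26: 1 × 0.1653 × 0.916 = 0.15141
  27: 1 × 0.1598 × 0.911 = 0.14558
  28: 1 × 0.1458 × 0.899 = 0.13107
  29: 1 × 0.1288 × 0.882 = 0.11360
  30: 1 × 0.1327 × 0.878 = 0.11651
  31: 1 × 0.1088 × 0.873 = 0.09498
  32: 1 × 0.1150 × 0.854 = 0.09821
  33: 1 × 0.1158 × 0.851 = 0.09855
  34: 1 × 0.0994 × 0.843 = 0.08379
Sum = 1.16124
NRR = 0.49261 × 1.16124 = 0.57204
NRR < 1, so the cohort does not fully replace itself.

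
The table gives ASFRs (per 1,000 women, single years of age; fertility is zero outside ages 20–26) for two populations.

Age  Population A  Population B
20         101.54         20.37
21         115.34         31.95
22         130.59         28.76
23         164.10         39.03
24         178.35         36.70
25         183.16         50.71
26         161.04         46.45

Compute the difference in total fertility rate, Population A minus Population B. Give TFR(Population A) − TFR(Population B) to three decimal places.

Population A:
  Sum of ASFRs = 101.54 + 115.34 + 130.59 + 164.10 + 178.35 + 183.16 + 161.04 = 1034.12
  TFR = 1034.12 / 1000 = 1.03412
Population B:
  Sum of ASFRs = 20.37 + 31.95 + 28.76 + 39.03 + 36.70 + 50.71 + 46.45 = 253.97
  TFR = 253.97 / 1000 = 0.25397
Difference = 1.03412 − 0.25397 = 0.78015

0.780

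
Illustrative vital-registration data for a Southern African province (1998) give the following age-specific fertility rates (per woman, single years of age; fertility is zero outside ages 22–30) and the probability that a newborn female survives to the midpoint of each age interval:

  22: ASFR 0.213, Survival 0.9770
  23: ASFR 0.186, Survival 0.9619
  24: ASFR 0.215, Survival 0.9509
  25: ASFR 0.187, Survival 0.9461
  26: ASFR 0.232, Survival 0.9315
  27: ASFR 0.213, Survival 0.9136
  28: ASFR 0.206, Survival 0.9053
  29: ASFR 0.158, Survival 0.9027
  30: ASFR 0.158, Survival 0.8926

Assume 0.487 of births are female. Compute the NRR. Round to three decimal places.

0.803

Proportion female at birth = 0.487.
Weighting each age-specific rate by interval width and survival:
  22: 1 × 0.213 × 0.9770 = 0.20810
  23: 1 × 0.186 × 0.9619 = 0.17891
  24: 1 × 0.215 × 0.9509 = 0.20444
  25: 1 × 0.187 × 0.9461 = 0.17692
  26: 1 × 0.232 × 0.9315 = 0.21611
  27: 1 × 0.213 × 0.9136 = 0.19460
  28: 1 × 0.206 × 0.9053 = 0.18649
  29: 1 × 0.158 × 0.9027 = 0.14263
  30: 1 × 0.158 × 0.8926 = 0.14103
Sum = 1.64923
NRR = 0.487 × 1.64923 = 0.80318
With NRR below 1 the population is below replacement fertility.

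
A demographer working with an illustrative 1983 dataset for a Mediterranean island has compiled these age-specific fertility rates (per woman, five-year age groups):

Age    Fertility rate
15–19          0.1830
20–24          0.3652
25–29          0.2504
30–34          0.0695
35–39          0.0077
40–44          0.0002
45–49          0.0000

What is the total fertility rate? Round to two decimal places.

4.38

Sum of ASFRs = 0.1830 + 0.3652 + 0.2504 + 0.0695 + 0.0077 + 0.0002 + 0.0000 = 0.8760
TFR = 5 × 0.8760 = 4.38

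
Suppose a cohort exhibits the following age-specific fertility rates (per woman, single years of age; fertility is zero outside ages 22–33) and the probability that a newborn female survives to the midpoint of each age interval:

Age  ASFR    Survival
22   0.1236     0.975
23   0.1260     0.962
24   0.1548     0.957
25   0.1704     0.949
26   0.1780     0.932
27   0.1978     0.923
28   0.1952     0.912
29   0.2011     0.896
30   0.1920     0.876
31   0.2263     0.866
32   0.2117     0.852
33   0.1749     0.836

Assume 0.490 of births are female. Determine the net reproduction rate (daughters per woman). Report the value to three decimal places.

Proportion female at birth = 0.490.
Weighting each age-specific rate by interval width and survival:
  22: 1 × 0.1236 × 0.975 = 0.12051
  23: 1 × 0.1260 × 0.962 = 0.12121
  24: 1 × 0.1548 × 0.957 = 0.14814
  25: 1 × 0.1704 × 0.949 = 0.16171
  26: 1 × 0.1780 × 0.932 = 0.16590
  27: 1 × 0.1978 × 0.923 = 0.18257
  28: 1 × 0.1952 × 0.912 = 0.17802
  29: 1 × 0.2011 × 0.896 = 0.18019
  30: 1 × 0.1920 × 0.876 = 0.16819
  31: 1 × 0.2263 × 0.866 = 0.19598
  32: 1 × 0.2117 × 0.852 = 0.18037
  33: 1 × 0.1749 × 0.836 = 0.14622
Sum = 1.94901
NRR = 0.490 × 1.94901 = 0.95501

0.955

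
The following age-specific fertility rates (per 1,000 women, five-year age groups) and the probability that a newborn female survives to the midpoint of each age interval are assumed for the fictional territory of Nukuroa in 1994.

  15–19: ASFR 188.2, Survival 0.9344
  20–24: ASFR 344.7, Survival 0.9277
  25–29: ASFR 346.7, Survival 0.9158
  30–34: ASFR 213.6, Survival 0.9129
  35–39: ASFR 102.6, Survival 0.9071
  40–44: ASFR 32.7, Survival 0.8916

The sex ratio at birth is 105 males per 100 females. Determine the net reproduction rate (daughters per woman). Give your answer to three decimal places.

2.757

Proportion female at birth = 100 / (100 + 105) = 0.48780.
Survival-weighted fertility by age (5·fₓ·Sₓ):
  15–19: 5 × 188.2/1000 × 0.9344 = 0.87927
  20–24: 5 × 344.7/1000 × 0.9277 = 1.59889
  25–29: 5 × 346.7/1000 × 0.9158 = 1.58754
  30–34: 5 × 213.6/1000 × 0.9129 = 0.97498
  35–39: 5 × 102.6/1000 × 0.9071 = 0.46534
  40–44: 5 × 32.7/1000 × 0.8916 = 0.14578
Sum = 5.65180
NRR = 0.48780 × 5.65180 = 2.75695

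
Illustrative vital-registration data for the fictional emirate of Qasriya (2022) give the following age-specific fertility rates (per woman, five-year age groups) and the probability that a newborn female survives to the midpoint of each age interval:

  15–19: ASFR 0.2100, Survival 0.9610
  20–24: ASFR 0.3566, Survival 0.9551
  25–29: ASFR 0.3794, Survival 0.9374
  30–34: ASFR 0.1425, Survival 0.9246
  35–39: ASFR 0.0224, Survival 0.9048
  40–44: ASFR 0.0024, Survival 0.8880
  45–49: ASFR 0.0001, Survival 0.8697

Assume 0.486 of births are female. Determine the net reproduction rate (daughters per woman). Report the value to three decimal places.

Proportion female at birth = 0.486.
Each age group contributes 5 × ASFR × survival:
  15–19: 5 × 0.2100 × 0.9610 = 1.00905
  20–24: 5 × 0.3566 × 0.9551 = 1.70294
  25–29: 5 × 0.3794 × 0.9374 = 1.77825
  30–34: 5 × 0.1425 × 0.9246 = 0.65878
  35–39: 5 × 0.0224 × 0.9048 = 0.10134
  40–44: 5 × 0.0024 × 0.8880 = 0.01066
  45–49: 5 × 0.0001 × 0.8697 = 0.00043
Sum = 5.26145
NRR = 0.486 × 5.26145 = 2.55706

2.557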